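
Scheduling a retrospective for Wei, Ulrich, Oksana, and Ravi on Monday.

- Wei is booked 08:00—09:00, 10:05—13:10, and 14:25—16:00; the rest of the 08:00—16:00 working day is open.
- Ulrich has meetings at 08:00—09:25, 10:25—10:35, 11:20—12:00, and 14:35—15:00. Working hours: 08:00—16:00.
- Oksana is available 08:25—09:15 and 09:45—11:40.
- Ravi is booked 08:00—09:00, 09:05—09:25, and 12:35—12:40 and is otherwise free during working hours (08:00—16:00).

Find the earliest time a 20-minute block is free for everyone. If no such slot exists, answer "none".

09:45

Wei free within 08:00–16:00: 09:00–10:05, 13:10–14:25.
Ulrich free within 08:00–16:00: 09:25–10:25, 10:35–11:20, 12:00–14:35, 15:00–16:00.
Ravi free within 08:00–16:00: 09:00–09:05, 09:25–12:35, 12:40–16:00.
Wei ∩ Ulrich: 09:25–10:05, 13:10–14:25.
Wei ∩ Ulrich ∩ Oksana: 09:45–10:05.
Wei ∩ Ulrich ∩ Oksana ∩ Ravi: 09:45–10:05.
Windows ≥ 20 min: 09:45–10:05.
Earliest such window starts at 09:45.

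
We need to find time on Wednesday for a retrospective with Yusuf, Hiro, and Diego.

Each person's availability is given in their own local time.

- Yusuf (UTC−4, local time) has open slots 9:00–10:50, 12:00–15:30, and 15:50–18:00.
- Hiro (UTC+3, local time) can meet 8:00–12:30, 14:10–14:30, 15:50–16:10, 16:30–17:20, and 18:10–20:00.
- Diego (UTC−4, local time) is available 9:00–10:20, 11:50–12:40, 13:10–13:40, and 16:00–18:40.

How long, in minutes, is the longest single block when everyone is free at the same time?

Yusuf → UTC: 13:00–14:50, 16:00–19:30, 19:50–22:00.
Hiro → UTC: 05:00–09:30, 11:10–11:30, 12:50–13:10, 13:30–14:20, 15:10–17:00.
Diego → UTC: 13:00–14:20, 15:50–16:40, 17:10–17:40, 20:00–22:40.
Yusuf ∩ Hiro: 13:00–13:10, 13:30–14:20, 16:00–17:00.
Yusuf ∩ Hiro ∩ Diego: 13:00–13:10, 13:30–14:20, 16:00–16:40.
Common window lengths: 10, 50, 40 min; longest is 50.

50 minutes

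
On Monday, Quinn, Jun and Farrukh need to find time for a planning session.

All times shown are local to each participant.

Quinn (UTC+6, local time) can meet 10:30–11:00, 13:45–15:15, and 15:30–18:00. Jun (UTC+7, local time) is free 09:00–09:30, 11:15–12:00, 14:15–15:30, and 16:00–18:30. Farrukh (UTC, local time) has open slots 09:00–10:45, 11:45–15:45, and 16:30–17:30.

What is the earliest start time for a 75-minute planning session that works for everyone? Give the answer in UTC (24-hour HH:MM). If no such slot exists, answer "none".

09:30

Quinn → UTC: 04:30–05:00, 07:45–09:15, 09:30–12:00.
Jun → UTC: 02:00–02:30, 04:15–05:00, 07:15–08:30, 09:00–11:30.
Farrukh → UTC: 09:00–10:45, 11:45–15:45, 16:30–17:30.
Quinn ∩ Jun: 04:30–05:00, 07:45–08:30, 09:00–09:15, 09:30–11:30.
Quinn ∩ Jun ∩ Farrukh: 09:00–09:15, 09:30–10:45.
Windows ≥ 75 min: 09:30–10:45.
Earliest such window starts at 09:30.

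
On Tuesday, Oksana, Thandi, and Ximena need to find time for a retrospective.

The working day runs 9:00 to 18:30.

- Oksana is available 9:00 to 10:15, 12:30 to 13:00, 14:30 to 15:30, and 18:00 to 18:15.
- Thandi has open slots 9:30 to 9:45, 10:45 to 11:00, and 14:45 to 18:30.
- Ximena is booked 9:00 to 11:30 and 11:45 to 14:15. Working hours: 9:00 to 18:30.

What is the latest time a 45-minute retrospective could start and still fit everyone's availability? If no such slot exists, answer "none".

14:45

Ximena free within 09:00–18:30: 11:30–11:45, 14:15–18:30.
Oksana ∩ Thandi: 09:30–09:45, 14:45–15:30, 18:00–18:15.
Oksana ∩ Thandi ∩ Ximena: 14:45–15:30, 18:00–18:15.
Windows ≥ 45 min: 14:45–15:30.
Latest start in the last window 14:45–15:30 is 15:30 − 45 min = 14:45.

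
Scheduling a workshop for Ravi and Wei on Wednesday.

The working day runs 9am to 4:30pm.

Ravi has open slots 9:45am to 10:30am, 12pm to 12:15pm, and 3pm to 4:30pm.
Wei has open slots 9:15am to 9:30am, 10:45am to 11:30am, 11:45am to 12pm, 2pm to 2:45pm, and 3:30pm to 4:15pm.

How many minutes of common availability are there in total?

45 minutes

Ravi ∩ Wei: 15:30–16:15.
Total common minutes: 45.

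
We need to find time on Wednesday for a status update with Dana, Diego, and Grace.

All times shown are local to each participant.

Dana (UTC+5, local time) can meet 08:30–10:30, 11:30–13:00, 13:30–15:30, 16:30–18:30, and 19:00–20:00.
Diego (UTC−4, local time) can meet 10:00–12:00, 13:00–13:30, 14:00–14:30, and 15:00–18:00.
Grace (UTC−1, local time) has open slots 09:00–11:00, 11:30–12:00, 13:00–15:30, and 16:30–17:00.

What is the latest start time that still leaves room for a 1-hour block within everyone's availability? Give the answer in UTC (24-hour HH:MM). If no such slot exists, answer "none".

14:00

Dana → UTC: 03:30–05:30, 06:30–08:00, 08:30–10:30, 11:30–13:30, 14:00–15:00.
Diego → UTC: 14:00–16:00, 17:00–17:30, 18:00–18:30, 19:00–22:00.
Grace → UTC: 10:00–12:00, 12:30–13:00, 14:00–16:30, 17:30–18:00.
Dana ∩ Diego: 14:00–15:00.
Dana ∩ Diego ∩ Grace: 14:00–15:00.
Windows ≥ 60 min: 14:00–15:00.
Latest start in the last window 14:00–15:00 is 15:00 − 60 min = 14:00.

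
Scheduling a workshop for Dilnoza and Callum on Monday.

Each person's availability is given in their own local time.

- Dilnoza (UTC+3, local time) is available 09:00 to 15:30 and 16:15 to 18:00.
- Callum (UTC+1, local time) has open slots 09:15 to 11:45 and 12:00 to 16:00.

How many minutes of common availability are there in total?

345 minutes

Dilnoza → UTC: 06:00–12:30, 13:15–15:00.
Callum → UTC: 08:15–10:45, 11:00–15:00.
Dilnoza ∩ Callum: 08:15–10:45, 11:00–12:30, 13:15–15:00.
Total common minutes: 150 + 90 + 105 = 345.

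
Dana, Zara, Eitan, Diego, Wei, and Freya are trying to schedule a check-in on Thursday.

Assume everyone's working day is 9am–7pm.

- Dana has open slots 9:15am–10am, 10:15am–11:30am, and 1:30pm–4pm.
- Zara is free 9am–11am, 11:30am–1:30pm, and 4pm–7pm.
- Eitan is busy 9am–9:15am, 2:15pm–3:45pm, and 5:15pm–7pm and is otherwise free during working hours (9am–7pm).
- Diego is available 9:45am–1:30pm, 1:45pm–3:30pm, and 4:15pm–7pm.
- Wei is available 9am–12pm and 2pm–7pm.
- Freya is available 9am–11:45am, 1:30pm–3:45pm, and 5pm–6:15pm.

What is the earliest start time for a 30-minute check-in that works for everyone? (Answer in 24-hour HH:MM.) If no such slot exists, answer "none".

10:15

Eitan free within 09:00–19:00: 09:15–14:15, 15:45–17:15.
Dana ∩ Zara: 09:15–10:00, 10:15–11:00.
Dana ∩ Zara ∩ Eitan: 09:15–10:00, 10:15–11:00.
Dana ∩ Zara ∩ Eitan ∩ Diego: 09:45–10:00, 10:15–11:00.
Dana ∩ Zara ∩ Eitan ∩ Diego ∩ Wei: 09:45–10:00, 10:15–11:00.
Dana ∩ Zara ∩ Eitan ∩ Diego ∩ Wei ∩ Freya: 09:45–10:00, 10:15–11:00.
Windows ≥ 30 min: 10:15–11:00.
Earliest such window starts at 10:15.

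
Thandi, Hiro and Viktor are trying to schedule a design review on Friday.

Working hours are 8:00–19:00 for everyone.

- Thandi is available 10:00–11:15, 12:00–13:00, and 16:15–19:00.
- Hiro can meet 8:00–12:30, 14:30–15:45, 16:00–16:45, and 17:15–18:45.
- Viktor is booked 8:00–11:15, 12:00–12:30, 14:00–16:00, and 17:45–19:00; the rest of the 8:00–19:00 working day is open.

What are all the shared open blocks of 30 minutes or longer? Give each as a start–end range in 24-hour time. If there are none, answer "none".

16:15–16:45, 17:15–17:45

Viktor free within 08:00–19:00: 11:15–12:00, 12:30–14:00, 16:00–17:45.
Thandi ∩ Hiro: 10:00–11:15, 12:00–12:30, 16:15–16:45, 17:15–18:45.
Thandi ∩ Hiro ∩ Viktor: 16:15–16:45, 17:15–17:45.
Windows ≥ 30 min: 16:15–16:45, 17:15–17:45.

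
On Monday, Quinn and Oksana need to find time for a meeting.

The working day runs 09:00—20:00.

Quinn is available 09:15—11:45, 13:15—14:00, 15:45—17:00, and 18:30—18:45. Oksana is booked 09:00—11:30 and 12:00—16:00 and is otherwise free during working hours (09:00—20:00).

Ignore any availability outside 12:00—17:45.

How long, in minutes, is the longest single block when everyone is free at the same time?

Oksana free within 09:00–20:00: 11:30–12:00, 16:00–20:00.
Quinn ∩ Oksana: 11:30–11:45, 16:00–17:00, 18:30–18:45.
Restricted to 12:00–17:45: 16:00–17:00.
Single common window of 60 minutes.

60 minutes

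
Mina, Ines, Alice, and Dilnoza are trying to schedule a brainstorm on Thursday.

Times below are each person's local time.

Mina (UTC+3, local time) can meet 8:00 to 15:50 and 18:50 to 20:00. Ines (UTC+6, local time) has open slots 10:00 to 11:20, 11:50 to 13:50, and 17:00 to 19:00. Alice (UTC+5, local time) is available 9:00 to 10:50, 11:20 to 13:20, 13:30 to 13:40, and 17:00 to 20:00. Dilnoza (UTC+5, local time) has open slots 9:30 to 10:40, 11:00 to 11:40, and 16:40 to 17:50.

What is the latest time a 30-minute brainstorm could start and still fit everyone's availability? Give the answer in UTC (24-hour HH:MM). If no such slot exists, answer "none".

Mina → UTC: 05:00–12:50, 15:50–17:00.
Ines → UTC: 04:00–05:20, 05:50–07:50, 11:00–13:00.
Alice → UTC: 04:00–05:50, 06:20–08:20, 08:30–08:40, 12:00–15:00.
Dilnoza → UTC: 04:30–05:40, 06:00–06:40, 11:40–12:50.
Mina ∩ Ines: 05:00–05:20, 05:50–07:50, 11:00–12:50.
Mina ∩ Ines ∩ Alice: 05:00–05:20, 06:20–07:50, 12:00–12:50.
Mina ∩ Ines ∩ Alice ∩ Dilnoza: 05:00–05:20, 06:20–06:40, 12:00–12:50.
Windows ≥ 30 min: 12:00–12:50.
Latest start in the last window 12:00–12:50 is 12:50 − 30 min = 12:20.

12:20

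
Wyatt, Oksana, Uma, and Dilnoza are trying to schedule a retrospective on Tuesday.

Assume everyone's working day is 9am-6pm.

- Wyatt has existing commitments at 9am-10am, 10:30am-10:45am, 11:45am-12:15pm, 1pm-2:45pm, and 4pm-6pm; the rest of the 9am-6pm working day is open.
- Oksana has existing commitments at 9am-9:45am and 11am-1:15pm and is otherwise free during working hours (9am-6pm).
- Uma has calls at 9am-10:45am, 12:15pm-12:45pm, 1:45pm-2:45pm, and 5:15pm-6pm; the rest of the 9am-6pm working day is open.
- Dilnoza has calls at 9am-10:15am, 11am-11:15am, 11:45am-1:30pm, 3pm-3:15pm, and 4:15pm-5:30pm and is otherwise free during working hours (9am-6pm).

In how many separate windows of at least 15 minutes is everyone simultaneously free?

3

Wyatt free within 09:00–18:00: 10:00–10:30, 10:45–11:45, 12:15–13:00, 14:45–16:00.
Oksana free within 09:00–18:00: 09:45–11:00, 13:15–18:00.
Uma free within 09:00–18:00: 10:45–12:15, 12:45–13:45, 14:45–17:15.
Dilnoza free within 09:00–18:00: 10:15–11:00, 11:15–11:45, 13:30–15:00, 15:15–16:15, 17:30–18:00.
Wyatt ∩ Oksana: 10:00–10:30, 10:45–11:00, 14:45–16:00.
Wyatt ∩ Oksana ∩ Uma: 10:45–11:00, 14:45–16:00.
Wyatt ∩ Oksana ∩ Uma ∩ Dilnoza: 10:45–11:00, 14:45–15:00, 15:15–16:00.
Windows ≥ 15 min: 10:45–11:00, 14:45–15:00, 15:15–16:00.
That's 3 windows.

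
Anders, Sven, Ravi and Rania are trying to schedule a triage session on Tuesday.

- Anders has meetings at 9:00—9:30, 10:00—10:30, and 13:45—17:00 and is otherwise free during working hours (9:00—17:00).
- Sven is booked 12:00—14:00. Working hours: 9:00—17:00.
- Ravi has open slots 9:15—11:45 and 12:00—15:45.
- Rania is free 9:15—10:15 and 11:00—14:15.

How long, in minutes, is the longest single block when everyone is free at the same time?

Anders free within 09:00–17:00: 09:30–10:00, 10:30–13:45.
Sven free within 09:00–17:00: 09:00–12:00, 14:00–17:00.
Anders ∩ Sven: 09:30–10:00, 10:30–12:00.
Anders ∩ Sven ∩ Ravi: 09:30–10:00, 10:30–11:45.
Anders ∩ Sven ∩ Ravi ∩ Rania: 09:30–10:00, 11:00–11:45.
Common window lengths: 30, 45 min; longest is 45.

45 minutes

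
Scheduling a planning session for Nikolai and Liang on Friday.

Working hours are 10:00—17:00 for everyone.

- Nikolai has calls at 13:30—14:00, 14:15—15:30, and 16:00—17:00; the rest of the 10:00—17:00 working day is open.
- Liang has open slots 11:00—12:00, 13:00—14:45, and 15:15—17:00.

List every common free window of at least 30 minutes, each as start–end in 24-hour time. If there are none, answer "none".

11:00–12:00, 13:00–13:30, 15:30–16:00

Nikolai free within 10:00–17:00: 10:00–13:30, 14:00–14:15, 15:30–16:00.
Nikolai ∩ Liang: 11:00–12:00, 13:00–13:30, 14:00–14:15, 15:30–16:00.
Windows ≥ 30 min: 11:00–12:00, 13:00–13:30, 15:30–16:00.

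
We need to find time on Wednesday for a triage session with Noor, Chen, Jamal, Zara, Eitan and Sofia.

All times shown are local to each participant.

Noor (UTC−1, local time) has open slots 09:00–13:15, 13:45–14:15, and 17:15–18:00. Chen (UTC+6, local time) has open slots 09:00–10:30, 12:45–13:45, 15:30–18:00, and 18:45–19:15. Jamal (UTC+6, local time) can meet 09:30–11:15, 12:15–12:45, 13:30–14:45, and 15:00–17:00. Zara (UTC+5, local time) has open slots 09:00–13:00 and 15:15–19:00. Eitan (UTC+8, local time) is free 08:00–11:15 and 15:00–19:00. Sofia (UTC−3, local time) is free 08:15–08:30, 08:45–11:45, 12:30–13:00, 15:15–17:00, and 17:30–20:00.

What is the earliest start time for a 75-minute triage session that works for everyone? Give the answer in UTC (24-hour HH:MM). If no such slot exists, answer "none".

none

Noor → UTC: 10:00–14:15, 14:45–15:15, 18:15–19:00.
Chen → UTC: 03:00–04:30, 06:45–07:45, 09:30–12:00, 12:45–13:15.
Jamal → UTC: 03:30–05:15, 06:15–06:45, 07:30–08:45, 09:00–11:00.
Zara → UTC: 04:00–08:00, 10:15–14:00.
Eitan → UTC: 00:00–03:15, 07:00–11:00.
Sofia → UTC: 11:15–11:30, 11:45–14:45, 15:30–16:00, 18:15–20:00, 20:30–23:00.
Noor ∩ Chen: 10:00–12:00, 12:45–13:15.
Noor ∩ Chen ∩ Jamal: 10:00–11:00.
Noor ∩ Chen ∩ Jamal ∩ Zara: 10:15–11:00.
Noor ∩ Chen ∩ Jamal ∩ Zara ∩ Eitan: 10:15–11:00.
Noor ∩ Chen ∩ Jamal ∩ Zara ∩ Eitan ∩ Sofia: (none).
Windows ≥ 75 min: (none).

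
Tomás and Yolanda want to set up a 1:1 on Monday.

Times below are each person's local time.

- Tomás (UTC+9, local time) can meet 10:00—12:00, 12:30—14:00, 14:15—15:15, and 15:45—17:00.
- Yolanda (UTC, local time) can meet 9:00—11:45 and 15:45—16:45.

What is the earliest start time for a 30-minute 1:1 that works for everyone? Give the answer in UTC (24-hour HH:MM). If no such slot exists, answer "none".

Tomás → UTC: 01:00–03:00, 03:30–05:00, 05:15–06:15, 06:45–08:00.
Yolanda → UTC: 09:00–11:45, 15:45–16:45.
Tomás ∩ Yolanda: (none).
Windows ≥ 30 min: (none).

none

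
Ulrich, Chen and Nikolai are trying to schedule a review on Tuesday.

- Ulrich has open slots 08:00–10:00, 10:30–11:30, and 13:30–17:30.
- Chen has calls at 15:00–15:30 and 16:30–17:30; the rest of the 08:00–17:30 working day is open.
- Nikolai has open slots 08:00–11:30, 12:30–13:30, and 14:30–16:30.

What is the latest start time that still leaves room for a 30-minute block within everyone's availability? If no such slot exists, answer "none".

Chen free within 08:00–17:30: 08:00–15:00, 15:30–16:30.
Ulrich ∩ Chen: 08:00–10:00, 10:30–11:30, 13:30–15:00, 15:30–16:30.
Ulrich ∩ Chen ∩ Nikolai: 08:00–10:00, 10:30–11:30, 14:30–15:00, 15:30–16:30.
Windows ≥ 30 min: 08:00–10:00, 10:30–11:30, 14:30–15:00, 15:30–16:30.
Latest start in the last window 15:30–16:30 is 16:30 − 30 min = 16:00.

16:00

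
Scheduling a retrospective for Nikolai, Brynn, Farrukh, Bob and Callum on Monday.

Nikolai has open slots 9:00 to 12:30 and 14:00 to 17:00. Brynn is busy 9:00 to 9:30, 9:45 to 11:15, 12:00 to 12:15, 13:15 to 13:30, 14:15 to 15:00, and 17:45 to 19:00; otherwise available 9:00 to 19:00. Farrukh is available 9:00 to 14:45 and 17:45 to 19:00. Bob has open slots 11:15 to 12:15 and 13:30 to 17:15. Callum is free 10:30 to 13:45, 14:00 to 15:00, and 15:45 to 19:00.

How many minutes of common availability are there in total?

60 minutes

Brynn free within 09:00–19:00: 09:30–09:45, 11:15–12:00, 12:15–13:15, 13:30–14:15, 15:00–17:45.
Nikolai ∩ Brynn: 09:30–09:45, 11:15–12:00, 12:15–12:30, 14:00–14:15, 15:00–17:00.
Nikolai ∩ Brynn ∩ Farrukh: 09:30–09:45, 11:15–12:00, 12:15–12:30, 14:00–14:15.
Nikolai ∩ Brynn ∩ Farrukh ∩ Bob: 11:15–12:00, 14:00–14:15.
Nikolai ∩ Brynn ∩ Farrukh ∩ Bob ∩ Callum: 11:15–12:00, 14:00–14:15.
Total common minutes: 45 + 15 = 60.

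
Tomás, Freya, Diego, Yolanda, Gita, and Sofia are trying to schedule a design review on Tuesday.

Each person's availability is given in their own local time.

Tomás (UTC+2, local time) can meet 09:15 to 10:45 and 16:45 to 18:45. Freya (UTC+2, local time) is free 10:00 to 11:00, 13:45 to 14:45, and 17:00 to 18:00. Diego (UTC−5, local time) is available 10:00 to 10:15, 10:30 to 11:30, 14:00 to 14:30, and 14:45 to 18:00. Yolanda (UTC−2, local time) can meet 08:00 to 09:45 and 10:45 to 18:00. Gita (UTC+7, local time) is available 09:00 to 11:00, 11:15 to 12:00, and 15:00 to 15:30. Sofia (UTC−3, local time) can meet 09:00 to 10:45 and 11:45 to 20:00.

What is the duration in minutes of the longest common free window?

Tomás → UTC: 07:15–08:45, 14:45–16:45.
Freya → UTC: 08:00–09:00, 11:45–12:45, 15:00–16:00.
Diego → UTC: 15:00–15:15, 15:30–16:30, 19:00–19:30, 19:45–23:00.
Yolanda → UTC: 10:00–11:45, 12:45–20:00.
Gita → UTC: 02:00–04:00, 04:15–05:00, 08:00–08:30.
Sofia → UTC: 12:00–13:45, 14:45–23:00.
Tomás ∩ Freya: 08:00–08:45, 15:00–16:00.
Tomás ∩ Freya ∩ Diego: 15:00–15:15, 15:30–16:00.
Tomás ∩ Freya ∩ Diego ∩ Yolanda: 15:00–15:15, 15:30–16:00.
Tomás ∩ Freya ∩ Diego ∩ Yolanda ∩ Gita: (none).
Tomás ∩ Freya ∩ Diego ∩ Yolanda ∩ Gita ∩ Sofia: (none).
No common window.

0 minutes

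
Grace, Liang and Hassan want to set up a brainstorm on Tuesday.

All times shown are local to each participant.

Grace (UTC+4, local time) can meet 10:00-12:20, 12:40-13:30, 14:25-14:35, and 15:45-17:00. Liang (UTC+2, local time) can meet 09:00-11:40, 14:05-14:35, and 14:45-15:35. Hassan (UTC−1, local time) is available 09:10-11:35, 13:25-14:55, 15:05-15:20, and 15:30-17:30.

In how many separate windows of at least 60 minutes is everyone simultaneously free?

Grace → UTC: 06:00–08:20, 08:40–09:30, 10:25–10:35, 11:45–13:00.
Liang → UTC: 07:00–09:40, 12:05–12:35, 12:45–13:35.
Hassan → UTC: 10:10–12:35, 14:25–15:55, 16:05–16:20, 16:30–18:30.
Grace ∩ Liang: 07:00–08:20, 08:40–09:30, 12:05–12:35, 12:45–13:00.
Grace ∩ Liang ∩ Hassan: 12:05–12:35.
Windows ≥ 60 min: (none).
That's 0 windows.

0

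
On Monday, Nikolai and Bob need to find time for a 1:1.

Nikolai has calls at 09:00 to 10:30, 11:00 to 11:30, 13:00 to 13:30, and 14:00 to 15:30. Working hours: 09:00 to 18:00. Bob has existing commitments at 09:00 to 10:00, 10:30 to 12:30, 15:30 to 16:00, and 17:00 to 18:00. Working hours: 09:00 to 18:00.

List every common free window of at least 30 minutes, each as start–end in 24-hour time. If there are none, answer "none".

Nikolai free within 09:00–18:00: 10:30–11:00, 11:30–13:00, 13:30–14:00, 15:30–18:00.
Bob free within 09:00–18:00: 10:00–10:30, 12:30–15:30, 16:00–17:00.
Nikolai ∩ Bob: 12:30–13:00, 13:30–14:00, 16:00–17:00.
Windows ≥ 30 min: 12:30–13:00, 13:30–14:00, 16:00–17:00.

12:30–13:00, 13:30–14:00, 16:00–17:00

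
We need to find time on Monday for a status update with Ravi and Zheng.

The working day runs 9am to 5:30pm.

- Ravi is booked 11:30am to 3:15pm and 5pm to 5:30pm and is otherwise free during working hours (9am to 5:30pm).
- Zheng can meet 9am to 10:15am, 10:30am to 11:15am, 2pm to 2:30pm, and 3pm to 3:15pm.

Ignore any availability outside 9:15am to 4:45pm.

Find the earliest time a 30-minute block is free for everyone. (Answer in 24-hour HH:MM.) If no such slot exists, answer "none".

09:15

Ravi free within 09:00–17:30: 09:00–11:30, 15:15–17:00.
Ravi ∩ Zheng: 09:00–10:15, 10:30–11:15.
Restricted to 09:15–16:45: 09:15–10:15, 10:30–11:15.
Windows ≥ 30 min: 09:15–10:15, 10:30–11:15.
Earliest such window starts at 09:15.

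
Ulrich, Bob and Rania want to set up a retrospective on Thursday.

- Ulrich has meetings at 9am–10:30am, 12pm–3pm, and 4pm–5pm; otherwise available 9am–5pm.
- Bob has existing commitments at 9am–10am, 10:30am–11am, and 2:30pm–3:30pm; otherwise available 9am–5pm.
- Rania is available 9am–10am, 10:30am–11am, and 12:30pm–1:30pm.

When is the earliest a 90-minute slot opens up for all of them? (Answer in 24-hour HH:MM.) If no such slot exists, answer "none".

Ulrich free within 09:00–17:00: 10:30–12:00, 15:00–16:00.
Bob free within 09:00–17:00: 10:00–10:30, 11:00–14:30, 15:30–17:00.
Ulrich ∩ Bob: 11:00–12:00, 15:30–16:00.
Ulrich ∩ Bob ∩ Rania: (none).
Windows ≥ 90 min: (none).

none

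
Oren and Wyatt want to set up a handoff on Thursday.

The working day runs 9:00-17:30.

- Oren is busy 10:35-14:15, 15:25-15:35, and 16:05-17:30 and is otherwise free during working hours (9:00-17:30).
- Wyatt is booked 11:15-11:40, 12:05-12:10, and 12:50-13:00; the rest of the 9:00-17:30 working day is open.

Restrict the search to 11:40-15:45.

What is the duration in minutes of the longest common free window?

Oren free within 09:00–17:30: 09:00–10:35, 14:15–15:25, 15:35–16:05.
Wyatt free within 09:00–17:30: 09:00–11:15, 11:40–12:05, 12:10–12:50, 13:00–17:30.
Oren ∩ Wyatt: 09:00–10:35, 14:15–15:25, 15:35–16:05.
Restricted to 11:40–15:45: 14:15–15:25, 15:35–15:45.
Common window lengths: 70, 10 min; longest is 70.

70 minutes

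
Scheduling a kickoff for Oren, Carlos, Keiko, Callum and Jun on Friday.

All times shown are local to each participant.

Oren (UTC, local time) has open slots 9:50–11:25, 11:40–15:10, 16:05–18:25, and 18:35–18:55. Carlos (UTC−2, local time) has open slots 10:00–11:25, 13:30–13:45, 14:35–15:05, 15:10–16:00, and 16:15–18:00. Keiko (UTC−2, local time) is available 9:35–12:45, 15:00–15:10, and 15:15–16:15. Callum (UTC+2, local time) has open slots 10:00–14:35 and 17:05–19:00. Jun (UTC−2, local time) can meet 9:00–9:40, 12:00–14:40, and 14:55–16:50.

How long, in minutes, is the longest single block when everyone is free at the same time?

0 minutes

Oren → UTC: 09:50–11:25, 11:40–15:10, 16:05–18:25, 18:35–18:55.
Carlos → UTC: 12:00–13:25, 15:30–15:45, 16:35–17:05, 17:10–18:00, 18:15–20:00.
Keiko → UTC: 11:35–14:45, 17:00–17:10, 17:15–18:15.
Callum → UTC: 08:00–12:35, 15:05–17:00.
Jun → UTC: 11:00–11:40, 14:00–16:40, 16:55–18:50.
Oren ∩ Carlos: 12:00–13:25, 16:35–17:05, 17:10–18:00, 18:15–18:25, 18:35–18:55.
Oren ∩ Carlos ∩ Keiko: 12:00–13:25, 17:00–17:05, 17:15–18:00.
Oren ∩ Carlos ∩ Keiko ∩ Callum: 12:00–12:35.
Oren ∩ Carlos ∩ Keiko ∩ Callum ∩ Jun: (none).
No common window.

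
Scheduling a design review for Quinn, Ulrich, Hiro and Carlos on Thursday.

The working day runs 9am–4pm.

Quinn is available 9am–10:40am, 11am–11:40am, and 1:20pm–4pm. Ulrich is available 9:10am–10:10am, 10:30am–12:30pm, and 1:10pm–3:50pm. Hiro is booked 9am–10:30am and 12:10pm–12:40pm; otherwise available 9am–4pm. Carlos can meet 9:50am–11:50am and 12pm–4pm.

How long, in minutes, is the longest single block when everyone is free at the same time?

Hiro free within 09:00–16:00: 10:30–12:10, 12:40–16:00.
Quinn ∩ Ulrich: 09:10–10:10, 10:30–10:40, 11:00–11:40, 13:20–15:50.
Quinn ∩ Ulrich ∩ Hiro: 10:30–10:40, 11:00–11:40, 13:20–15:50.
Quinn ∩ Ulrich ∩ Hiro ∩ Carlos: 10:30–10:40, 11:00–11:40, 13:20–15:50.
Common window lengths: 10, 40, 150 min; longest is 150.

150 minutes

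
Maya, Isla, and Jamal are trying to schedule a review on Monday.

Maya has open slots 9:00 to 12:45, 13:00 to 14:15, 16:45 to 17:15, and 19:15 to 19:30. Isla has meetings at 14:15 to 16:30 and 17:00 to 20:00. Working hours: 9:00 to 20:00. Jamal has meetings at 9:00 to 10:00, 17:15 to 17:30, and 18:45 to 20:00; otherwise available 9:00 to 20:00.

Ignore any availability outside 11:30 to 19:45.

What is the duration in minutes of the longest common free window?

Isla free within 09:00–20:00: 09:00–14:15, 16:30–17:00.
Jamal free within 09:00–20:00: 10:00–17:15, 17:30–18:45.
Maya ∩ Isla: 09:00–12:45, 13:00–14:15, 16:45–17:00.
Maya ∩ Isla ∩ Jamal: 10:00–12:45, 13:00–14:15, 16:45–17:00.
Restricted to 11:30–19:45: 11:30–12:45, 13:00–14:15, 16:45–17:00.
Common window lengths: 75, 75, 15 min; longest is 75.

75 minutes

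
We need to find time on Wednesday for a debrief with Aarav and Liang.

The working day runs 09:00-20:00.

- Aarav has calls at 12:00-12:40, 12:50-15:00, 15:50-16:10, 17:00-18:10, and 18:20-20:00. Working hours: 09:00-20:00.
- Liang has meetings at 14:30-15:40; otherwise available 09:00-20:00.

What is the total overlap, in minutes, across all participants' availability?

Aarav free within 09:00–20:00: 09:00–12:00, 12:40–12:50, 15:00–15:50, 16:10–17:00, 18:10–18:20.
Liang free within 09:00–20:00: 09:00–14:30, 15:40–20:00.
Aarav ∩ Liang: 09:00–12:00, 12:40–12:50, 15:40–15:50, 16:10–17:00, 18:10–18:20.
Total common minutes: 180 + 10 + 10 + 50 + 10 = 260.

260 minutes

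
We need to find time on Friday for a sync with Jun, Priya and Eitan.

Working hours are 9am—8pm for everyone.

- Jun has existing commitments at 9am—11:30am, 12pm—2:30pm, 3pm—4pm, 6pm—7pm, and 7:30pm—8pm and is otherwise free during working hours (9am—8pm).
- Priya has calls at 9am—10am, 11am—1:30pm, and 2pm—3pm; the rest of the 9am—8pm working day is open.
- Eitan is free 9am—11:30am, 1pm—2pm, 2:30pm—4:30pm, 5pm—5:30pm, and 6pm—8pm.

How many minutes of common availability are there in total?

90 minutes

Jun free within 09:00–20:00: 11:30–12:00, 14:30–15:00, 16:00–18:00, 19:00–19:30.
Priya free within 09:00–20:00: 10:00–11:00, 13:30–14:00, 15:00–20:00.
Jun ∩ Priya: 16:00–18:00, 19:00–19:30.
Jun ∩ Priya ∩ Eitan: 16:00–16:30, 17:00–17:30, 19:00–19:30.
Total common minutes: 30 + 30 + 30 = 90.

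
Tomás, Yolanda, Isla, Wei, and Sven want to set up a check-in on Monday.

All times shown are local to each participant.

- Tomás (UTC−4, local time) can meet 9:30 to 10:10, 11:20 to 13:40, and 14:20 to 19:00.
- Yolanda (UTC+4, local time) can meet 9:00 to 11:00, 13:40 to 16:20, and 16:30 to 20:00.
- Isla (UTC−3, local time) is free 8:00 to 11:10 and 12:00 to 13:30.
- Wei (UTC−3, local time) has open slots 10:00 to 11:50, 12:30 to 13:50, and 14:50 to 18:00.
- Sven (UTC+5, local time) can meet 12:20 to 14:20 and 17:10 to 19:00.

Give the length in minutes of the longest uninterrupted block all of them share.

30 minutes

Tomás → UTC: 13:30–14:10, 15:20–17:40, 18:20–23:00.
Yolanda → UTC: 05:00–07:00, 09:40–12:20, 12:30–16:00.
Isla → UTC: 11:00–14:10, 15:00–16:30.
Wei → UTC: 13:00–14:50, 15:30–16:50, 17:50–21:00.
Sven → UTC: 07:20–09:20, 12:10–14:00.
Tomás ∩ Yolanda: 13:30–14:10, 15:20–16:00.
Tomás ∩ Yolanda ∩ Isla: 13:30–14:10, 15:20–16:00.
Tomás ∩ Yolanda ∩ Isla ∩ Wei: 13:30–14:10, 15:30–16:00.
Tomás ∩ Yolanda ∩ Isla ∩ Wei ∩ Sven: 13:30–14:00.
Single common window of 30 minutes.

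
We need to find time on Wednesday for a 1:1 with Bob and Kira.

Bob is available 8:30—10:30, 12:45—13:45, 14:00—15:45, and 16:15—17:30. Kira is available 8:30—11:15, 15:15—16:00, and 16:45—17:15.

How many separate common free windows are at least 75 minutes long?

Bob ∩ Kira: 08:30–10:30, 15:15–15:45, 16:45–17:15.
Windows ≥ 75 min: 08:30–10:30.
That's 1 window.

1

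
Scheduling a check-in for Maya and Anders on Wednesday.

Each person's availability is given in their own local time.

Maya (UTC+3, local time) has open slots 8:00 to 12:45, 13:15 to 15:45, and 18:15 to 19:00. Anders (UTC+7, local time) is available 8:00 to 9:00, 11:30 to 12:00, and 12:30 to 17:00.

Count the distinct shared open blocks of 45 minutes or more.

Maya → UTC: 05:00–09:45, 10:15–12:45, 15:15–16:00.
Anders → UTC: 01:00–02:00, 04:30–05:00, 05:30–10:00.
Maya ∩ Anders: 05:30–09:45.
Windows ≥ 45 min: 05:30–09:45.
That's 1 window.

1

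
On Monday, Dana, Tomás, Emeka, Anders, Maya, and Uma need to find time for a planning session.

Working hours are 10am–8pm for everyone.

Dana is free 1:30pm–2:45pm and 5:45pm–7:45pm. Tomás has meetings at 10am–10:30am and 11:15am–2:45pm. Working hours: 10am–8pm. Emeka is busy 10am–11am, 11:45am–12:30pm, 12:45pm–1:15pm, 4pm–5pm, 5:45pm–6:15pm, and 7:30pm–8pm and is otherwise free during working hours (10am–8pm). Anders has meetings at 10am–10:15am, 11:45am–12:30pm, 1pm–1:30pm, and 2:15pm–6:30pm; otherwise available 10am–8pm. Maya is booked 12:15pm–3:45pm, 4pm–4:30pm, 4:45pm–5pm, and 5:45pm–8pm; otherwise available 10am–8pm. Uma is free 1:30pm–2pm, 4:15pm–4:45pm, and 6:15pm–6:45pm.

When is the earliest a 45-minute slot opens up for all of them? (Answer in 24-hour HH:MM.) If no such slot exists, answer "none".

Tomás free within 10:00–20:00: 10:30–11:15, 14:45–20:00.
Emeka free within 10:00–20:00: 11:00–11:45, 12:30–12:45, 13:15–16:00, 17:00–17:45, 18:15–19:30.
Anders free within 10:00–20:00: 10:15–11:45, 12:30–13:00, 13:30–14:15, 18:30–20:00.
Maya free within 10:00–20:00: 10:00–12:15, 15:45–16:00, 16:30–16:45, 17:00–17:45.
Dana ∩ Tomás: 17:45–19:45.
Dana ∩ Tomás ∩ Emeka: 18:15–19:30.
Dana ∩ Tomás ∩ Emeka ∩ Anders: 18:30–19:30.
Dana ∩ Tomás ∩ Emeka ∩ Anders ∩ Maya: (none).
Dana ∩ Tomás ∩ Emeka ∩ Anders ∩ Maya ∩ Uma: (none).
Windows ≥ 45 min: (none).

none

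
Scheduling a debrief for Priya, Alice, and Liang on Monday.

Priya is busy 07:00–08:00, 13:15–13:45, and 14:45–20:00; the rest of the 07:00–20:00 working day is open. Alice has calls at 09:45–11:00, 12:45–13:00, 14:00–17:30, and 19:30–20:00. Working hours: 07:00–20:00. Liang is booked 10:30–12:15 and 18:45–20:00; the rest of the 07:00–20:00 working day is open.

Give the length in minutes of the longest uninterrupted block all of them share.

105 minutes

Priya free within 07:00–20:00: 08:00–13:15, 13:45–14:45.
Alice free within 07:00–20:00: 07:00–09:45, 11:00–12:45, 13:00–14:00, 17:30–19:30.
Liang free within 07:00–20:00: 07:00–10:30, 12:15–18:45.
Priya ∩ Alice: 08:00–09:45, 11:00–12:45, 13:00–13:15, 13:45–14:00.
Priya ∩ Alice ∩ Liang: 08:00–09:45, 12:15–12:45, 13:00–13:15, 13:45–14:00.
Common window lengths: 105, 30, 15, 15 min; longest is 105.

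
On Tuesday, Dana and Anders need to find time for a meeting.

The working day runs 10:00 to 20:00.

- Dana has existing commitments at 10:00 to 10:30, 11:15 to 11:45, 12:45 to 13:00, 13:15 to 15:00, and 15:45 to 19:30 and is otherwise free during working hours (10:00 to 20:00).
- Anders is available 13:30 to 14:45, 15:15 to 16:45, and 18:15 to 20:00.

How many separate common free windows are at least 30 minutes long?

Dana free within 10:00–20:00: 10:30–11:15, 11:45–12:45, 13:00–13:15, 15:00–15:45, 19:30–20:00.
Dana ∩ Anders: 15:15–15:45, 19:30–20:00.
Windows ≥ 30 min: 15:15–15:45, 19:30–20:00.
That's 2 windows.

2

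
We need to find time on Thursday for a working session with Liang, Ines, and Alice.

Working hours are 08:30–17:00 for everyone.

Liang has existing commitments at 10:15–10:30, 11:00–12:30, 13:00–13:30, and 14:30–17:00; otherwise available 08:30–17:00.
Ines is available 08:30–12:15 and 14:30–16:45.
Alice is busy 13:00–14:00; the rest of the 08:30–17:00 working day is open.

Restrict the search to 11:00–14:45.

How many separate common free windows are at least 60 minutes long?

Liang free within 08:30–17:00: 08:30–10:15, 10:30–11:00, 12:30–13:00, 13:30–14:30.
Alice free within 08:30–17:00: 08:30–13:00, 14:00–17:00.
Liang ∩ Ines: 08:30–10:15, 10:30–11:00.
Liang ∩ Ines ∩ Alice: 08:30–10:15, 10:30–11:00.
Restricted to 11:00–14:45: (none).
Windows ≥ 60 min: (none).
That's 0 windows.

0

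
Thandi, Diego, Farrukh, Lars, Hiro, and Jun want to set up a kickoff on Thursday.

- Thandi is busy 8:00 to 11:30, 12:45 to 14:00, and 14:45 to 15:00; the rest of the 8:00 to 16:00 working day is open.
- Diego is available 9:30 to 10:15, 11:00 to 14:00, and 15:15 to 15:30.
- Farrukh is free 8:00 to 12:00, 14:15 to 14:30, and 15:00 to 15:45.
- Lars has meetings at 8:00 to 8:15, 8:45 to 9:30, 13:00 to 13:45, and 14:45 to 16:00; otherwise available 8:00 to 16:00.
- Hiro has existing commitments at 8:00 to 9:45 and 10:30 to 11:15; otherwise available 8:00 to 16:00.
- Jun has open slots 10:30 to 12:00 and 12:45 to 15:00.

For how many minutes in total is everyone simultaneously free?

Thandi free within 08:00–16:00: 11:30–12:45, 14:00–14:45, 15:00–16:00.
Lars free within 08:00–16:00: 08:15–08:45, 09:30–13:00, 13:45–14:45.
Hiro free within 08:00–16:00: 09:45–10:30, 11:15–16:00.
Thandi ∩ Diego: 11:30–12:45, 15:15–15:30.
Thandi ∩ Diego ∩ Farrukh: 11:30–12:00, 15:15–15:30.
Thandi ∩ Diego ∩ Farrukh ∩ Lars: 11:30–12:00.
Thandi ∩ Diego ∩ Farrukh ∩ Lars ∩ Hiro: 11:30–12:00.
Thandi ∩ Diego ∩ Farrukh ∩ Lars ∩ Hiro ∩ Jun: 11:30–12:00.
Total common minutes: 30.

30 minutes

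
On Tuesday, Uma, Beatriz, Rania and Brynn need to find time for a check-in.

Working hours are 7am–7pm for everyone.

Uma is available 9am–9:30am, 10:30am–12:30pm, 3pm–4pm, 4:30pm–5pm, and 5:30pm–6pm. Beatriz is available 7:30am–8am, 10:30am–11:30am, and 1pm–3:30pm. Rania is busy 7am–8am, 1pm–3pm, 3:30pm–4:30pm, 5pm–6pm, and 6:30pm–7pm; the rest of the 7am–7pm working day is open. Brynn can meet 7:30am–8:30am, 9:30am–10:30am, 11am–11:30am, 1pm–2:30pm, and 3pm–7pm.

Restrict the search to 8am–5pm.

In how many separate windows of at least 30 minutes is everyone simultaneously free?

2

Rania free within 07:00–19:00: 08:00–13:00, 15:00–15:30, 16:30–17:00, 18:00–18:30.
Uma ∩ Beatriz: 10:30–11:30, 15:00–15:30.
Uma ∩ Beatriz ∩ Rania: 10:30–11:30, 15:00–15:30.
Uma ∩ Beatriz ∩ Rania ∩ Brynn: 11:00–11:30, 15:00–15:30.
Restricted to 08:00–17:00: 11:00–11:30, 15:00–15:30.
Windows ≥ 30 min: 11:00–11:30, 15:00–15:30.
That's 2 windows.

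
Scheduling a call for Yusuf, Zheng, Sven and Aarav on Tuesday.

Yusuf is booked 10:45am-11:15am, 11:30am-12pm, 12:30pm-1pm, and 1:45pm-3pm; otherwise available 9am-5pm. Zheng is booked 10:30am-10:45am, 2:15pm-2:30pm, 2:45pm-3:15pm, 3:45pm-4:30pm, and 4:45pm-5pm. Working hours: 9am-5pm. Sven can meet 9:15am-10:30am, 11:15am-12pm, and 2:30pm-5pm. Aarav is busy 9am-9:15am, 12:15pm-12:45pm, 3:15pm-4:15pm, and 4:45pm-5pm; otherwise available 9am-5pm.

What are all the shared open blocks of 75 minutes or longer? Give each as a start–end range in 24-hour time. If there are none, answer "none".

09:15–10:30

Yusuf free within 09:00–17:00: 09:00–10:45, 11:15–11:30, 12:00–12:30, 13:00–13:45, 15:00–17:00.
Zheng free within 09:00–17:00: 09:00–10:30, 10:45–14:15, 14:30–14:45, 15:15–15:45, 16:30–16:45.
Aarav free within 09:00–17:00: 09:15–12:15, 12:45–15:15, 16:15–16:45.
Yusuf ∩ Zheng: 09:00–10:30, 11:15–11:30, 12:00–12:30, 13:00–13:45, 15:15–15:45, 16:30–16:45.
Yusuf ∩ Zheng ∩ Sven: 09:15–10:30, 11:15–11:30, 15:15–15:45, 16:30–16:45.
Yusuf ∩ Zheng ∩ Sven ∩ Aarav: 09:15–10:30, 11:15–11:30, 16:30–16:45.
Windows ≥ 75 min: 09:15–10:30.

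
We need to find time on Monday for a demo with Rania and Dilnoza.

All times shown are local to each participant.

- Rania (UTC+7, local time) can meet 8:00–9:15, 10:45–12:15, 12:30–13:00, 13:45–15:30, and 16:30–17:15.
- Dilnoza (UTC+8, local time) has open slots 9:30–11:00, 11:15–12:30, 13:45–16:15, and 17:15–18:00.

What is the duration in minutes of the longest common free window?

Rania → UTC: 01:00–02:15, 03:45–05:15, 05:30–06:00, 06:45–08:30, 09:30–10:15.
Dilnoza → UTC: 01:30–03:00, 03:15–04:30, 05:45–08:15, 09:15–10:00.
Rania ∩ Dilnoza: 01:30–02:15, 03:45–04:30, 05:45–06:00, 06:45–08:15, 09:30–10:00.
Common window lengths: 45, 45, 15, 90, 30 min; longest is 90.

90 minutes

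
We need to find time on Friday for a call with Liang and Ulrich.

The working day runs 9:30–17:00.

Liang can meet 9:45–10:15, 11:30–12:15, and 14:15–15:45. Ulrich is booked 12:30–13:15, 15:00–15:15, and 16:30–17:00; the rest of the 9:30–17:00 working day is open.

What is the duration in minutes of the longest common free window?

Ulrich free within 09:30–17:00: 09:30–12:30, 13:15–15:00, 15:15–16:30.
Liang ∩ Ulrich: 09:45–10:15, 11:30–12:15, 14:15–15:00, 15:15–15:45.
Common window lengths: 30, 45, 45, 30 min; longest is 45.

45 minutes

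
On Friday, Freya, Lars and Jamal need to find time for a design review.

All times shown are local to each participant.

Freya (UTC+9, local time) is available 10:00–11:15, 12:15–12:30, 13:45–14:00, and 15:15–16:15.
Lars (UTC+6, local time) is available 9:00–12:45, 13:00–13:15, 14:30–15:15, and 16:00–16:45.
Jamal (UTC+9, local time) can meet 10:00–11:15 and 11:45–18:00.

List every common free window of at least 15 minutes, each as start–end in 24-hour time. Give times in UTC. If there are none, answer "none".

Freya → UTC: 01:00–02:15, 03:15–03:30, 04:45–05:00, 06:15–07:15.
Lars → UTC: 03:00–06:45, 07:00–07:15, 08:30–09:15, 10:00–10:45.
Jamal → UTC: 01:00–02:15, 02:45–09:00.
Freya ∩ Lars: 03:15–03:30, 04:45–05:00, 06:15–06:45, 07:00–07:15.
Freya ∩ Lars ∩ Jamal: 03:15–03:30, 04:45–05:00, 06:15–06:45, 07:00–07:15.
Windows ≥ 15 min: 03:15–03:30, 04:45–05:00, 06:15–06:45, 07:00–07:15.

03:15–03:30, 04:45–05:00, 06:15–06:45, 07:00–07:15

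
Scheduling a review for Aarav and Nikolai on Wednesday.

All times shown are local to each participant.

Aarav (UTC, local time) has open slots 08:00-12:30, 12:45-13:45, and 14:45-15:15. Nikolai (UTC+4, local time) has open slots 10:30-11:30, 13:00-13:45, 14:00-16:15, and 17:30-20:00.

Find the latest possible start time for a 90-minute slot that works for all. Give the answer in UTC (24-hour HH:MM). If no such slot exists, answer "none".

Aarav → UTC: 08:00–12:30, 12:45–13:45, 14:45–15:15.
Nikolai → UTC: 06:30–07:30, 09:00–09:45, 10:00–12:15, 13:30–16:00.
Aarav ∩ Nikolai: 09:00–09:45, 10:00–12:15, 13:30–13:45, 14:45–15:15.
Windows ≥ 90 min: 10:00–12:15.
Latest start in the last window 10:00–12:15 is 12:15 − 90 min = 10:45.

10:45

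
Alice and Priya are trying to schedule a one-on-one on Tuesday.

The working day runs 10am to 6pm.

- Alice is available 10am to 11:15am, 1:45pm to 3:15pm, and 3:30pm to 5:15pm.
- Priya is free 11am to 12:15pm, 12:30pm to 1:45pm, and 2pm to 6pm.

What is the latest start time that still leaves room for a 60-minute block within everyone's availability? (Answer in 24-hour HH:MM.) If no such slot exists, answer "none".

Alice ∩ Priya: 11:00–11:15, 14:00–15:15, 15:30–17:15.
Windows ≥ 60 min: 14:00–15:15, 15:30–17:15.
Latest start in the last window 15:30–17:15 is 17:15 − 60 min = 16:15.

16:15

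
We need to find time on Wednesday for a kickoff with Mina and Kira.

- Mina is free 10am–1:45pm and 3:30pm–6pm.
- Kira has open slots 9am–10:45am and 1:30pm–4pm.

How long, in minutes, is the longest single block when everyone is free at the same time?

Mina ∩ Kira: 10:00–10:45, 13:30–13:45, 15:30–16:00.
Common window lengths: 45, 15, 30 min; longest is 45.

45 minutes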